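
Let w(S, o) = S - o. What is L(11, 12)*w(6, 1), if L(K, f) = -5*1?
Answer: -25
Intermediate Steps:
L(K, f) = -5
L(11, 12)*w(6, 1) = -5*(6 - 1*1) = -5*(6 - 1) = -5*5 = -25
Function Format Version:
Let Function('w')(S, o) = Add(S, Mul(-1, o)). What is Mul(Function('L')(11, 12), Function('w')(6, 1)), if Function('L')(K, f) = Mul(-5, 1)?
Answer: -25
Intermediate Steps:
Function('L')(K, f) = -5
Mul(Function('L')(11, 12), Function('w')(6, 1)) = Mul(-5, Add(6, Mul(-1, 1))) = Mul(-5, Add(6, -1)) = Mul(-5, 5) = -25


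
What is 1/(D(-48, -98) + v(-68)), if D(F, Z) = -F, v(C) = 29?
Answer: 1/77 ≈ 0.012987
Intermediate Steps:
1/(D(-48, -98) + v(-68)) = 1/(-1*(-48) + 29) = 1/(48 + 29) = 1/77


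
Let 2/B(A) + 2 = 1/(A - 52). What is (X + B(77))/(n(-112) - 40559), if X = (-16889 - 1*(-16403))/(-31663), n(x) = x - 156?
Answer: 1559336/63342559749 ≈ 2.4618e-5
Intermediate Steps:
B(A) = 2/(-2 + 1/(-52 + A)) (B(A) = 2/(-2 + 1/(A - 52)) = 2/(-2 + 1/(-52 + A)))
n(x) = -156 + x
X = 486/31663 (X = (-16889 + 16403)*(-1/31663) = -486*(-1/31663) = 486/31663 ≈ 0.015349)
(X + B(77))/(n(-112) - 40559) = (486/31663 + 2*(52 - 1*77)/(-105 + 2*77))/((-156 - 112) - 40559) = (486/31663 + 2*(52 - 77)/(-105 + 154))/(-268 - 40559) = (486/31663 + 2*(-25)/49)/(-40827) = (486/31663 + 2*(1/49)*(-25))*(-1/40827) = (486/31663 - 50/49)*(-1/40827) = -1559336/1551487*(-1/40827) = 1559336/63342559749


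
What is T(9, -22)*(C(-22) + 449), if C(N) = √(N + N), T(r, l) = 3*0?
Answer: 0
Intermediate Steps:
T(r, l) = 0
C(N) = √2*√N (C(N) = √(2*N) = √2*√N)
T(9, -22)*(C(-22) + 449) = 0*(√2*√(-22) + 449) = 0*(√2*(I*√22) + 449) = 0*(2*I*√11 + 449) = 0*(449 + 2*I*√11) = 0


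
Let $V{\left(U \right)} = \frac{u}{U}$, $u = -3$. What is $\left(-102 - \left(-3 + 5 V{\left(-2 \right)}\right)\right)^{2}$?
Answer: $\frac{45369}{4} \approx 11342.0$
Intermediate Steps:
$V{\left(U \right)} = - \frac{3}{U}$
$\left(-102 - \left(-3 + 5 V{\left(-2 \right)}\right)\right)^{2} = \left(-102 + \left(- 5 \left(- \frac{3}{-2}\right) + 3\right)\right)^{2} = \left(-102 + \left(- 5 \left(\left(-3\right) \left(- \frac{1}{2}\right)\right) + 3\right)\right)^{2} = \left(-102 + \left(\left(-5\right) \frac{3}{2} + 3\right)\right)^{2} = \left(-102 + \left(- \frac{15}{2} + 3\right)\right)^{2} = \left(-102 - \frac{9}{2}\right)^{2} = \left(- \frac{213}{2}\right)^{2} = \frac{45369}{4}$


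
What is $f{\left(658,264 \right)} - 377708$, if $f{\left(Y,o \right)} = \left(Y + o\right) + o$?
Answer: $-376522$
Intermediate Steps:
$f{\left(Y,o \right)} = Y + 2 o$
$f{\left(658,264 \right)} - 377708 = \left(658 + 2 \cdot 264\right) - 377708 = \left(658 + 528\right) - 377708 = 1186 - 377708 = -376522$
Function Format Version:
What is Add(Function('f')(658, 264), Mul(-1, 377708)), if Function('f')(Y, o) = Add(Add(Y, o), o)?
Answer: -376522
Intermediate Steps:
Function('f')(Y, o) = Add(Y, Mul(2, o))
Add(Function('f')(658, 264), Mul(-1, 377708)) = Add(Add(658, Mul(2, 264)), Mul(-1, 377708)) = Add(Add(658, 528), -377708) = Add(1186, -377708) = -376522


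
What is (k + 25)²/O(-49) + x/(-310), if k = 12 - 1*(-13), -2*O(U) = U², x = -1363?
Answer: 1722563/744310 ≈ 2.3143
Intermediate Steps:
O(U) = -U²/2
k = 25 (k = 12 + 13 = 25)
(k + 25)²/O(-49) + x/(-310) = (25 + 25)²/((-½*(-49)²)) - 1363/(-310) = 50²/((-½*2401)) - 1363*(-1/310) = 2500/(-2401/2) + 1363/310 = 2500*(-2/2401) + 1363/310 = -5000/2401 + 1363/310 = 1722563/744310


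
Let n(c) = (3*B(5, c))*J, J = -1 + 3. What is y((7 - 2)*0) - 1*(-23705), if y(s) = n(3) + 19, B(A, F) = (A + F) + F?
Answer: 23790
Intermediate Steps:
B(A, F) = A + 2*F
J = 2
n(c) = 30 + 12*c (n(c) = (3*(5 + 2*c))*2 = (15 + 6*c)*2 = 30 + 12*c)
y(s) = 85 (y(s) = (30 + 12*3) + 19 = (30 + 36) + 19 = 66 + 19 = 85)
y((7 - 2)*0) - 1*(-23705) = 85 - 1*(-23705) = 85 + 23705 = 23790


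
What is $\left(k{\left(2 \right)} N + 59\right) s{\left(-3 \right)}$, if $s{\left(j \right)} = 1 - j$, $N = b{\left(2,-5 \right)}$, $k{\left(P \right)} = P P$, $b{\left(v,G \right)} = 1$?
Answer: $252$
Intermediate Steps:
$k{\left(P \right)} = P^{2}$
$N = 1$
$\left(k{\left(2 \right)} N + 59\right) s{\left(-3 \right)} = \left(2^{2} \cdot 1 + 59\right) \left(1 - -3\right) = \left(4 \cdot 1 + 59\right) \left(1 + 3\right) = \left(4 + 59\right) 4 = 63 \cdot 4 = 252$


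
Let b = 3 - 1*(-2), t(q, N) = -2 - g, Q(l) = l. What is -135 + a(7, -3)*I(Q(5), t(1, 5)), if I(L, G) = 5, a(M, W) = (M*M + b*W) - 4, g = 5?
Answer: 15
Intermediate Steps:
t(q, N) = -7 (t(q, N) = -2 - 1*5 = -2 - 5 = -7)
b = 5 (b = 3 + 2 = 5)
a(M, W) = -4 + M² + 5*W (a(M, W) = (M*M + 5*W) - 4 = (M² + 5*W) - 4 = -4 + M² + 5*W)
-135 + a(7, -3)*I(Q(5), t(1, 5)) = -135 + (-4 + 7² + 5*(-3))*5 = -135 + (-4 + 49 - 15)*5 = -135 + 30*5 = -135 + 150 = 15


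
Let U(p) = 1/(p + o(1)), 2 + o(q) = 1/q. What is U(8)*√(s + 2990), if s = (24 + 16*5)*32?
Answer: 9*√78/7 ≈ 11.355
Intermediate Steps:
o(q) = -2 + 1/q
s = 3328 (s = (24 + 80)*32 = 104*32 = 3328)
U(p) = 1/(-1 + p) (U(p) = 1/(p + (-2 + 1/1)) = 1/(p + (-2 + 1)) = 1/(p - 1) = 1/(-1 + p))
U(8)*√(s + 2990) = √(3328 + 2990)/(-1 + 8) = √6318/7 = (9*√78)/7 = 9*√78/7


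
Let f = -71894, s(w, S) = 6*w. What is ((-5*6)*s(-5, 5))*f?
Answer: -64704600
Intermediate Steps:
((-5*6)*s(-5, 5))*f = ((-5*6)*(6*(-5)))*(-71894) = -30*(-30)*(-71894) = 900*(-71894) = -64704600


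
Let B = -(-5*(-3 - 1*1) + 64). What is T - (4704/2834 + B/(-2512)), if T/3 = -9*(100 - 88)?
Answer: -289826637/889876 ≈ -325.69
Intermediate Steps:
B = -84 (B = -(-5*(-3 - 1) + 64) = -(-(-20) + 64) = -(-5*(-4) + 64) = -(20 + 64) = -1*84 = -84)
T = -324 (T = 3*(-9*(100 - 88)) = 3*(-9*12) = 3*(-108) = -324)
T - (4704/2834 + B/(-2512)) = -324 - (4704/2834 - 84/(-2512)) = -324 - (4704*(1/2834) - 84*(-1/2512)) = -324 - (2352/1417 + 21/628) = -324 - 1*1506813/889876 = -324 - 1506813/889876 = -289826637/889876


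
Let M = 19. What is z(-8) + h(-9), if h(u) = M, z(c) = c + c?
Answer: 3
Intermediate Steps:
z(c) = 2*c
h(u) = 19
z(-8) + h(-9) = 2*(-8) + 19 = -16 + 19 = 3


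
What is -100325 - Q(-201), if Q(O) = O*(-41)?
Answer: -108566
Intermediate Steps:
Q(O) = -41*O
-100325 - Q(-201) = -100325 - (-41)*(-201) = -100325 - 1*8241 = -100325 - 8241 = -108566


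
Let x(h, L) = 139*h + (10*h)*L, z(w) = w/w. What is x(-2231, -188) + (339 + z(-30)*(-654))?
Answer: 3883856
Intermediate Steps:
z(w) = 1
x(h, L) = 139*h + 10*L*h
x(-2231, -188) + (339 + z(-30)*(-654)) = -2231*(139 + 10*(-188)) + (339 + 1*(-654)) = -2231*(139 - 1880) + (339 - 654) = -2231*(-1741) - 315 = 3884171 - 315 = 3883856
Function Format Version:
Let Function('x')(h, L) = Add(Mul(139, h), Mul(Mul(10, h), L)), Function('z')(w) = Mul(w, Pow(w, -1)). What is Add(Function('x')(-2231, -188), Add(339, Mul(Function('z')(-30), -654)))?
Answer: 3883856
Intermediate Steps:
Function('z')(w) = 1
Function('x')(h, L) = Add(Mul(139, h), Mul(10, L, h))
Add(Function('x')(-2231, -188), Add(339, Mul(Function('z')(-30), -654))) = Add(Mul(-2231, Add(139, Mul(10, -188))), Add(339, Mul(1, -654))) = Add(Mul(-2231, Add(139, -1880)), Add(339, -654)) = Add(Mul(-2231, -1741), -315) = Add(3884171, -315) = 3883856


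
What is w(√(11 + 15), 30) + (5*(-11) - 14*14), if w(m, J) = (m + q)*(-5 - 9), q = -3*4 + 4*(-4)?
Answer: 141 - 14*√26 ≈ 69.614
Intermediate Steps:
q = -28 (q = -12 - 16 = -28)
w(m, J) = 392 - 14*m (w(m, J) = (m - 28)*(-5 - 9) = (-28 + m)*(-14) = 392 - 14*m)
w(√(11 + 15), 30) + (5*(-11) - 14*14) = (392 - 14*√(11 + 15)) + (5*(-11) - 14*14) = (392 - 14*√26) + (-55 - 196) = (392 - 14*√26) - 251 = 141 - 14*√26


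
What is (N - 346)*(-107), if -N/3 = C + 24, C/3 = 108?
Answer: 148730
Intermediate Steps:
C = 324 (C = 3*108 = 324)
N = -1044 (N = -3*(324 + 24) = -3*348 = -1044)
(N - 346)*(-107) = (-1044 - 346)*(-107) = -1390*(-107) = 148730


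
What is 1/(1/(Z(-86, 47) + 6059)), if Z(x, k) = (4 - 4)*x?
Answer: 6059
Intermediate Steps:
Z(x, k) = 0 (Z(x, k) = 0*x = 0)
1/(1/(Z(-86, 47) + 6059)) = 1/(1/(0 + 6059)) = 1/(1/6059) = 6059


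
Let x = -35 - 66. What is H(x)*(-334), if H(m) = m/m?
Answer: -334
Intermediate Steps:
x = -101
H(m) = 1
H(x)*(-334) = 1*(-334) = -334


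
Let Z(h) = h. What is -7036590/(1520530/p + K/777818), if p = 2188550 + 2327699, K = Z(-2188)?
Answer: -6179568106990928595/293203512682 ≈ -2.1076e+7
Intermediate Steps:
K = -2188
p = 4516249
-7036590/(1520530/p + K/777818) = -7036590/(1520530/4516249 - 2188/777818) = -7036590/(1520530*(1/4516249) - 2188*1/777818) = -7036590/(1520530/4516249 - 1094/388909) = -7036590/586407025364/1756409882341 = -7036590*1756409882341/586407025364 = -6179568106990928595/293203512682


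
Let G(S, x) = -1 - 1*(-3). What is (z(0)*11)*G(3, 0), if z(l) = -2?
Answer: -44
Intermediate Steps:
G(S, x) = 2 (G(S, x) = -1 + 3 = 2)
(z(0)*11)*G(3, 0) = -2*11*2 = -22*2 = -44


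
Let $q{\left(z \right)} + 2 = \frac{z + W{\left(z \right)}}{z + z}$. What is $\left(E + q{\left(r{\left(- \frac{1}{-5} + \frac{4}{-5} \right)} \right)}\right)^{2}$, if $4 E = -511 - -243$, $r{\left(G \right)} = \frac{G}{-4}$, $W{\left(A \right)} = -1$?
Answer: $\frac{185761}{36} \approx 5160.0$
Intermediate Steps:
$r{\left(G \right)} = - \frac{G}{4}$ ($r{\left(G \right)} = G \left(- \frac{1}{4}\right) = - \frac{G}{4}$)
$E = -67$ ($E = \frac{-511 - -243}{4} = \frac{-511 + 243}{4} = \frac{1}{4} \left(-268\right) = -67$)
$q{\left(z \right)} = -2 + \frac{-1 + z}{2 z}$ ($q{\left(z \right)} = -2 + \frac{z - 1}{z + z} = -2 + \frac{-1 + z}{2 z}$)
$\left(E + q{\left(r{\left(- \frac{1}{-5} + \frac{4}{-5} \right)} \right)}\right)^{2} = \left(-67 + \frac{-1 - 3 \left(- \frac{- \frac{1}{-5} + \frac{4}{-5}}{4}\right)}{2 \left(- \frac{- \frac{1}{-5} + \frac{4}{-5}}{4}\right)}\right)^{2} = \left(-67 + \frac{-1 - 3 \left(- \frac{\left(-1\right) \left(- \frac{1}{5}\right) + 4 \left(- \frac{1}{5}\right)}{4}\right)}{2 \left(- \frac{\left(-1\right) \left(- \frac{1}{5}\right) + 4 \left(- \frac{1}{5}\right)}{4}\right)}\right)^{2} = \left(-67 + \frac{-1 - 3 \left(- \frac{\frac{1}{5} - \frac{4}{5}}{4}\right)}{2 \left(- \frac{\frac{1}{5} - \frac{4}{5}}{4}\right)}\right)^{2} = \left(-67 + \frac{-1 - 3 \left(\left(- \frac{1}{4}\right) \left(- \frac{3}{5}\right)\right)}{2 \left(\left(- \frac{1}{4}\right) \left(- \frac{3}{5}\right)\right)}\right)^{2} = \left(-67 + \frac{-1 - \frac{9}{20}}{2 \cdot \frac{3}{20}}\right)^{2} = \left(-67 + \frac{1}{2} \cdot \frac{20}{3} \left(-1 - \frac{9}{20}\right)\right)^{2} = \left(-67 + \frac{1}{2} \cdot \frac{20}{3} \left(- \frac{29}{20}\right)\right)^{2} = \left(-67 - \frac{29}{6}\right)^{2} = \left(- \frac{431}{6}\right)^{2} = \frac{185761}{36}$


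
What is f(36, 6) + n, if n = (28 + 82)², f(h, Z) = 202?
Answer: 12302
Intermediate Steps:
n = 12100 (n = 110² = 12100)
f(36, 6) + n = 202 + 12100 = 12302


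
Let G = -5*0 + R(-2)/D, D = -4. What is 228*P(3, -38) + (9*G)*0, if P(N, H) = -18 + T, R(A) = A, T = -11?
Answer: -6612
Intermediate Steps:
P(N, H) = -29 (P(N, H) = -18 - 11 = -29)
G = ½ (G = -5*0 - 2/(-4) = 0 - 2*(-¼) = 0 + ½ = ½ ≈ 0.50000)
228*P(3, -38) + (9*G)*0 = 228*(-29) + (9*(½))*0 = -6612 + (9/2)*0 = -6612 + 0 = -6612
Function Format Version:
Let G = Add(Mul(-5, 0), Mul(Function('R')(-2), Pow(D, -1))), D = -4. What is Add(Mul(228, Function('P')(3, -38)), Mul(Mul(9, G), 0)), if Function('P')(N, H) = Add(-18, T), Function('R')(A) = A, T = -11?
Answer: -6612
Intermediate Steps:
Function('P')(N, H) = -29 (Function('P')(N, H) = Add(-18, -11) = -29)
G = Rational(1, 2) (G = Add(Mul(-5, 0), Mul(-2, Pow(-4, -1))) = Add(0, Mul(-2, Rational(-1, 4))) = Add(0, Rational(1, 2)) = Rational(1, 2) ≈ 0.50000)
Add(Mul(228, Function('P')(3, -38)), Mul(Mul(9, G), 0)) = Add(Mul(228, -29), Mul(Mul(9, Rational(1, 2)), 0)) = Add(-6612, Mul(Rational(9, 2), 0)) = Add(-6612, 0) = -6612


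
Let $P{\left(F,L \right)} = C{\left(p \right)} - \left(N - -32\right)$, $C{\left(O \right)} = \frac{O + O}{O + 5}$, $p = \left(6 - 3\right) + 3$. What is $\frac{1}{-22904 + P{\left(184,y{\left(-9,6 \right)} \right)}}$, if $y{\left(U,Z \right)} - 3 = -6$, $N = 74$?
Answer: $- \frac{11}{253098} \approx -4.3461 \cdot 10^{-5}$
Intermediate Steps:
$p = 6$ ($p = 3 + 3 = 6$)
$y{\left(U,Z \right)} = -3$ ($y{\left(U,Z \right)} = 3 - 6 = -3$)
$C{\left(O \right)} = \frac{2 O}{5 + O}$
$P{\left(F,L \right)} = - \frac{1154}{11}$ ($P{\left(F,L \right)} = 2 \cdot 6 \frac{1}{5 + 6} - \left(74 - -32\right) = 2 \cdot 6 \cdot \frac{1}{11} - \left(74 + 32\right) = 2 \cdot 6 \cdot \frac{1}{11} - 106 = \frac{12}{11} - 106 = - \frac{1154}{11}$)
$\frac{1}{-22904 + P{\left(184,y{\left(-9,6 \right)} \right)}} = \frac{1}{-22904 - \frac{1154}{11}} = \frac{1}{- \frac{253098}{11}} = - \frac{11}{253098}$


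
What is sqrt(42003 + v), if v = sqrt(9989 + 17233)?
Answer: sqrt(42003 + sqrt(27222)) ≈ 205.35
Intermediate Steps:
v = sqrt(27222) ≈ 164.99
sqrt(42003 + v) = sqrt(42003 + sqrt(27222))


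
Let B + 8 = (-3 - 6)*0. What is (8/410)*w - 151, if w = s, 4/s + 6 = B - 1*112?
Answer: -1950173/12915 ≈ -151.00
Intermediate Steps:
B = -8 (B = -8 + (-3 - 6)*0 = -8 - 9*0 = -8 + 0 = -8)
s = -2/63 (s = 4/(-6 + (-8 - 1*112)) = 4/(-6 + (-8 - 112)) = 4/(-6 - 120) = 4/(-126) = 4*(-1/126) = -2/63 ≈ -0.031746)
w = -2/63 ≈ -0.031746
(8/410)*w - 151 = (8/410)*(-2/63) - 151 = (8*(1/410))*(-2/63) - 151 = (4/205)*(-2/63) - 151 = -8/12915 - 151 = -1950173/12915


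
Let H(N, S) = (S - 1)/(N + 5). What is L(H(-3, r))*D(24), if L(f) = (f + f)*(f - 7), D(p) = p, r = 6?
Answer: -540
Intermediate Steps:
H(N, S) = (-1 + S)/(5 + N)
L(f) = 2*f*(-7 + f) (L(f) = (2*f)*(-7 + f) = 2*f*(-7 + f))
L(H(-3, r))*D(24) = (2*((-1 + 6)/(5 - 3))*(-7 + (-1 + 6)/(5 - 3)))*24 = (2*(5/2)*(-7 + 5/2))*24 = (2*(5/2)*(-9/2))*24 = -45/2*24 = -540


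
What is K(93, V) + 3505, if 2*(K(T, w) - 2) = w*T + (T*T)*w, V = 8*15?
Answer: 528027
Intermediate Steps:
V = 120
K(T, w) = 2 + T*w/2 + w*T²/2 (K(T, w) = 2 + (w*T + (T*T)*w)/2 = 2 + (T*w + T²*w)/2 = 2 + (T*w + w*T²)/2 = 2 + (T*w/2 + w*T²/2) = 2 + T*w/2 + w*T²/2)
K(93, V) + 3505 = (2 + (½)*93*120 + (½)*120*93²) + 3505 = (2 + 5580 + (½)*120*8649) + 3505 = (2 + 5580 + 518940) + 3505 = 524522 + 3505 = 528027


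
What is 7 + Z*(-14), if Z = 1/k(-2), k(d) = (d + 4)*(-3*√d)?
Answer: 7 - 7*I*√2/6 ≈ 7.0 - 1.6499*I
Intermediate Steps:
k(d) = -3*√d*(4 + d) (k(d) = (4 + d)*(-3*√d) = -3*√d*(4 + d))
Z = I*√2/12 (Z = 1/(3*√(-2)*(-4 - 1*(-2))) = 1/(3*(I*√2)*(-4 + 2)) = 1/(3*(I*√2)*(-2)) = 1/(-6*I*√2) = I*√2/12 ≈ 0.11785*I)
7 + Z*(-14) = 7 + (I*√2/12)*(-14) = 7 - 7*I*√2/6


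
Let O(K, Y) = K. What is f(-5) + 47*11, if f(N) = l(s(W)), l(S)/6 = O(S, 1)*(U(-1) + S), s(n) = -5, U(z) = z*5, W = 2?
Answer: 817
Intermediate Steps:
U(z) = 5*z
l(S) = 6*S*(-5 + S) (l(S) = 6*(S*(5*(-1) + S)) = 6*(S*(-5 + S)) = 6*S*(-5 + S))
f(N) = 300 (f(N) = 6*(-5)*(-5 - 5) = 6*(-5)*(-10) = 300)
f(-5) + 47*11 = 300 + 47*11 = 300 + 517 = 817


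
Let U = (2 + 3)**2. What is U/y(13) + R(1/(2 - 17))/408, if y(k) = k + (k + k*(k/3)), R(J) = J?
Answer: 458753/1511640 ≈ 0.30348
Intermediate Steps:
U = 25 (U = 5**2 = 25)
y(k) = 2*k + k**2/3 (y(k) = k + (k + k*(k*(1/3))) = k + (k + k*(k/3)) = k + (k + k**2/3) = 2*k + k**2/3)
U/y(13) + R(1/(2 - 17))/408 = 25/(((1/3)*13*(6 + 13))) + 1/((2 - 17)*408) = 25/(((1/3)*13*19)) + (1/408)/(-15) = 25/(247/3) - 1/15*1/408 = 25*(3/247) - 1/6120 = 75/247 - 1/6120 = 458753/1511640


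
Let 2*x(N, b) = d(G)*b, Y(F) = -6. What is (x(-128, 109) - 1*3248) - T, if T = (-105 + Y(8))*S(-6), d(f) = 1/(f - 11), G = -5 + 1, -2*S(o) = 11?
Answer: -57932/15 ≈ -3862.1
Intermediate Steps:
S(o) = -11/2 (S(o) = -½*11 = -11/2)
G = -4
d(f) = 1/(-11 + f)
x(N, b) = -b/30 (x(N, b) = (b/(-11 - 4))/2 = (b/(-15))/2 = (-b/15)/2 = -b/30)
T = 1221/2 (T = (-105 - 6)*(-11/2) = -111*(-11/2) = 1221/2 ≈ 610.50)
(x(-128, 109) - 1*3248) - T = (-1/30*109 - 1*3248) - 1*1221/2 = (-109/30 - 3248) - 1221/2 = -97549/30 - 1221/2 = -57932/15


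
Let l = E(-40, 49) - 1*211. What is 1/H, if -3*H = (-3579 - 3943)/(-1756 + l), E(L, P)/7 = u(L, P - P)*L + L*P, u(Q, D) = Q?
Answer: -13461/7522 ≈ -1.7896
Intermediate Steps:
E(L, P) = 7*L² + 7*L*P (E(L, P) = 7*(L*L + L*P) = 7*(L² + L*P) = 7*L² + 7*L*P)
l = -2731 (l = 7*(-40)*(-40 + 49) - 1*211 = 7*(-40)*9 - 211 = -2520 - 211 = -2731)
H = -7522/13461 (H = -(-3579 - 3943)/(3*(-1756 - 2731)) = -(-7522)/(3*(-4487)) = -(-7522)*(-1)/(3*4487) = -⅓*7522/4487 = -7522/13461 ≈ -0.55880)
1/H = 1/(-7522/13461) = -13461/7522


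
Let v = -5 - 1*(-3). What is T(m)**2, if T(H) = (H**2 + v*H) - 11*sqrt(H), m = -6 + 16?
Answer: 7610 - 1760*sqrt(10) ≈ 2044.4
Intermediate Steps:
m = 10
v = -2 (v = -5 + 3 = -2)
T(H) = H**2 - 11*sqrt(H) - 2*H (T(H) = (H**2 - 2*H) - 11*sqrt(H) = H**2 - 11*sqrt(H) - 2*H)
T(m)**2 = (10**2 - 11*sqrt(10) - 2*10)**2 = (100 - 11*sqrt(10) - 20)**2 = (80 - 11*sqrt(10))**2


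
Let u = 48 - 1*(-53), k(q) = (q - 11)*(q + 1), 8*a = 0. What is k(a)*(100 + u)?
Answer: -2211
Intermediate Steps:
a = 0 (a = (1/8)*0 = 0)
k(q) = (1 + q)*(-11 + q) (k(q) = (-11 + q)*(1 + q) = (1 + q)*(-11 + q))
u = 101 (u = 48 + 53 = 101)
k(a)*(100 + u) = (-11 + 0**2 - 10*0)*(100 + 101) = (-11 + 0 + 0)*201 = -11*201 = -2211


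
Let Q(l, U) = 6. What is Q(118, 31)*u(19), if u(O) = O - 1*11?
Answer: 48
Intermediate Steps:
u(O) = -11 + O (u(O) = O - 11 = -11 + O)
Q(118, 31)*u(19) = 6*(-11 + 19) = 6*8 = 48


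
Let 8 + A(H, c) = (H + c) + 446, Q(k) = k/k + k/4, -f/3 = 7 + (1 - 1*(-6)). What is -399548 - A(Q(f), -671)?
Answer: -798611/2 ≈ -3.9931e+5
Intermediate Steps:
f = -42 (f = -3*(7 + (1 - 1*(-6))) = -3*(7 + (1 + 6)) = -3*(7 + 7) = -3*14 = -42)
Q(k) = 1 + k/4 (Q(k) = 1 + k*(¼) = 1 + k/4)
A(H, c) = 438 + H + c (A(H, c) = -8 + ((H + c) + 446) = -8 + (446 + H + c) = 438 + H + c)
-399548 - A(Q(f), -671) = -399548 - (438 + (1 + (¼)*(-42)) - 671) = -399548 - (438 + (1 - 21/2) - 671) = -399548 - (438 - 19/2 - 671) = -399548 - 1*(-485/2) = -399548 + 485/2 = -798611/2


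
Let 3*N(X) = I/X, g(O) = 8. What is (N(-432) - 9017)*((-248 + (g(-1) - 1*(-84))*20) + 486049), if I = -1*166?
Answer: -949751230351/216 ≈ -4.3970e+9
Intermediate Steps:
I = -166
N(X) = -166/(3*X) (N(X) = (-166/X)/3 = -166/(3*X))
(N(-432) - 9017)*((-248 + (g(-1) - 1*(-84))*20) + 486049) = (-166/3/(-432) - 9017)*((-248 + (8 - 1*(-84))*20) + 486049) = (-166/3*(-1/432) - 9017)*((-248 + (8 + 84)*20) + 486049) = (83/648 - 9017)*((-248 + 92*20) + 486049) = -5842933*((-248 + 1840) + 486049)/648 = -5842933*(1592 + 486049)/648 = -5842933/648*487641 = -949751230351/216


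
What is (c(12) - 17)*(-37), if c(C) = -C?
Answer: 1073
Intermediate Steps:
(c(12) - 17)*(-37) = (-1*12 - 17)*(-37) = (-12 - 17)*(-37) = -29*(-37) = 1073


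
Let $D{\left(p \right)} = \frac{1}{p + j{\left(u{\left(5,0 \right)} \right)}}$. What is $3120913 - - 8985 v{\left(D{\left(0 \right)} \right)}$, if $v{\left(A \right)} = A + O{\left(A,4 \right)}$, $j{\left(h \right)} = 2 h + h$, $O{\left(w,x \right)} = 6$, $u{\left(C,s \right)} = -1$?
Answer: $3171828$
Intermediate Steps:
$j{\left(h \right)} = 3 h$
$D{\left(p \right)} = \frac{1}{-3 + p}$ ($D{\left(p \right)} = \frac{1}{p + 3 \left(-1\right)} = \frac{1}{p - 3} = \frac{1}{-3 + p}$)
$v{\left(A \right)} = 6 + A$ ($v{\left(A \right)} = A + 6 = 6 + A$)
$3120913 - - 8985 v{\left(D{\left(0 \right)} \right)} = 3120913 - - 8985 \left(6 + \frac{1}{-3 + 0}\right) = 3120913 - - 8985 \left(6 + \frac{1}{-3}\right) = 3120913 - - 8985 \left(6 - \frac{1}{3}\right) = 3120913 - \left(-8985\right) \frac{17}{3} = 3120913 - -50915 = 3120913 + 50915 = 3171828$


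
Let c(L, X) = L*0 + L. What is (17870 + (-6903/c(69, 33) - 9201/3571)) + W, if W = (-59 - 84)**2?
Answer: 3138825933/82133 ≈ 38216.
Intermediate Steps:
c(L, X) = L (c(L, X) = 0 + L = L)
W = 20449 (W = (-143)**2 = 20449)
(17870 + (-6903/c(69, 33) - 9201/3571)) + W = (17870 + (-6903/69 - 9201/3571)) + 20449 = (17870 + (-6903*1/69 - 9201*1/3571)) + 20449 = (17870 + (-2301/23 - 9201/3571)) + 20449 = (17870 - 8428494/82133) + 20449 = 1459288216/82133 + 20449 = 3138825933/82133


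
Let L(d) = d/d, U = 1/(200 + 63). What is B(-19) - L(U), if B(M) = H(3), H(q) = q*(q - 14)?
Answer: -34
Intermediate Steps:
U = 1/263 ≈ 0.0038023
H(q) = q*(-14 + q)
B(M) = -33 (B(M) = 3*(-14 + 3) = 3*(-11) = -33)
L(d) = 1
B(-19) - L(U) = -33 - 1*1 = -33 - 1 = -34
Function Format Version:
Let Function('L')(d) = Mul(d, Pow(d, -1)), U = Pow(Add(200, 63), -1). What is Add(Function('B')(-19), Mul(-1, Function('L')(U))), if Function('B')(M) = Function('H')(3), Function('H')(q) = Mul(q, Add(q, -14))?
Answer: -34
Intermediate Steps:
U = Rational(1, 263) (U = Pow(263, -1) = Rational(1, 263) ≈ 0.0038023)
Function('H')(q) = Mul(q, Add(-14, q))
Function('B')(M) = -33 (Function('B')(M) = Mul(3, Add(-14, 3)) = Mul(3, -11) = -33)
Function('L')(d) = 1
Add(Function('B')(-19), Mul(-1, Function('L')(U))) = Add(-33, Mul(-1, 1)) = Add(-33, -1) = -34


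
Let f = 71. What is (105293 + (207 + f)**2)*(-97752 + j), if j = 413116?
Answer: 57578213028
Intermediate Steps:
(105293 + (207 + f)**2)*(-97752 + j) = (105293 + (207 + 71)**2)*(-97752 + 413116) = (105293 + 278**2)*315364 = (105293 + 77284)*315364 = 182577*315364 = 57578213028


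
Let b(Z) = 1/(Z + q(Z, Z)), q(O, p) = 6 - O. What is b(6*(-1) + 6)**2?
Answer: 1/36 ≈ 0.027778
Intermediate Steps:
b(Z) = 1/6 (b(Z) = 1/(Z + (6 - Z)) = 1/6)
b(6*(-1) + 6)**2 = (1/6)**2 = 1/36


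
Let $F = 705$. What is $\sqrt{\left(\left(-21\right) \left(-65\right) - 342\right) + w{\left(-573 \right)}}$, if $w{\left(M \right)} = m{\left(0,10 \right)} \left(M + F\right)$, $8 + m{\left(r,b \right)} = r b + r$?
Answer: $i \sqrt{33} \approx 5.7446 i$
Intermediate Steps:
$m{\left(r,b \right)} = -8 + r + b r$ ($m{\left(r,b \right)} = -8 + \left(r b + r\right) = -8 + \left(b r + r\right) = -8 + \left(r + b r\right) = -8 + r + b r$)
$w{\left(M \right)} = -5640 - 8 M$ ($w{\left(M \right)} = \left(-8 + 0 + 10 \cdot 0\right) \left(M + 705\right) = \left(-8 + 0 + 0\right) \left(705 + M\right) = - 8 \left(705 + M\right) = -5640 - 8 M$)
$\sqrt{\left(\left(-21\right) \left(-65\right) - 342\right) + w{\left(-573 \right)}} = \sqrt{\left(\left(-21\right) \left(-65\right) - 342\right) - 1056} = \sqrt{\left(1365 - 342\right) + \left(-5640 + 4584\right)} = \sqrt{1023 - 1056} = \sqrt{-33} = i \sqrt{33}$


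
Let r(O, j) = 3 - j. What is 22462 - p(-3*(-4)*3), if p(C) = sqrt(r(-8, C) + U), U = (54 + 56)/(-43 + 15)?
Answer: 22462 - I*sqrt(7238)/14 ≈ 22462.0 - 6.0769*I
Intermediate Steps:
U = -55/14 (U = 110/(-28) = 110*(-1/28) = -55/14 ≈ -3.9286)
p(C) = sqrt(-13/14 - C) (p(C) = sqrt((3 - C) - 55/14) = sqrt(-13/14 - C))
22462 - p(-3*(-4)*3) = 22462 - sqrt(-182 - 196*(-3*(-4))*3)/14 = 22462 - sqrt(-182 - 2352*3)/14 = 22462 - sqrt(-182 - 196*36)/14 = 22462 - sqrt(-182 - 7056)/14 = 22462 - sqrt(-7238)/14 = 22462 - I*sqrt(7238)/14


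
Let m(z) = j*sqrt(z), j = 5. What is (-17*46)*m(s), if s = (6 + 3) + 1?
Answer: -3910*sqrt(10) ≈ -12365.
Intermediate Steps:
s = 10 (s = 9 + 1 = 10)
m(z) = 5*sqrt(z)
(-17*46)*m(s) = (-17*46)*(5*sqrt(10)) = -3910*sqrt(10)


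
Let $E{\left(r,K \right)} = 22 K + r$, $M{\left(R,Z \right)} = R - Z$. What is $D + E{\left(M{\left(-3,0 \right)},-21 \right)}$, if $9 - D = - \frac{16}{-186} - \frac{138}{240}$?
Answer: $- \frac{1694501}{3720} \approx -455.51$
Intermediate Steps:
$E{\left(r,K \right)} = r + 22 K$
$D = \frac{35299}{3720}$ ($D = 9 - \left(- \frac{16}{-186} - \frac{138}{240}\right) = 9 - \left(\left(-16\right) \left(- \frac{1}{186}\right) - \frac{23}{40}\right) = 9 - \left(\frac{8}{93} - \frac{23}{40}\right) = 9 - - \frac{1819}{3720} = 9 + \frac{1819}{3720} = \frac{35299}{3720} \approx 9.489$)
$D + E{\left(M{\left(-3,0 \right)},-21 \right)} = \frac{35299}{3720} + \left(\left(-3 - 0\right) + 22 \left(-21\right)\right) = \frac{35299}{3720} + \left(\left(-3 + 0\right) - 462\right) = \frac{35299}{3720} - 465 = - \frac{1694501}{3720}$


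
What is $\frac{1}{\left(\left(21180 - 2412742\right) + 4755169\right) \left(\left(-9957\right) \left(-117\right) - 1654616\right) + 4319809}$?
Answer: $- \frac{1}{1157328756920} \approx -8.6406 \cdot 10^{-13}$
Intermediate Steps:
$\frac{1}{\left(\left(21180 - 2412742\right) + 4755169\right) \left(\left(-9957\right) \left(-117\right) - 1654616\right) + 4319809} = \frac{1}{\left(-2391562 + 4755169\right) \left(1164969 - 1654616\right) + 4319809} = \frac{1}{2363607 \left(-489647\right) + 4319809} = \frac{1}{-1157333076729 + 4319809} = \frac{1}{-1157328756920} = - \frac{1}{1157328756920}$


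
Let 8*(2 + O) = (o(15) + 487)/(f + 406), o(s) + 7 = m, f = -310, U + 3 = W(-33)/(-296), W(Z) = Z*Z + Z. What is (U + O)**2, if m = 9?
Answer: 5643164641/89718784 ≈ 62.898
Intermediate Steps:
W(Z) = Z + Z**2 (W(Z) = Z**2 + Z = Z + Z**2)
U = -243/37 (U = -3 - 33*(1 - 33)/(-296) = -3 - 33*(-32)*(-1/296) = -3 + 1056*(-1/296) = -3 - 132/37 = -243/37 ≈ -6.5676)
o(s) = 2 (o(s) = -7 + 9 = 2)
O = -349/256 (O = -2 + ((2 + 487)/(-310 + 406))/8 = -2 + (489/96)/8 = -2 + (489*(1/96))/8 = -2 + (1/8)*(163/32) = -2 + 163/256 = -349/256 ≈ -1.3633)
(U + O)**2 = (-243/37 - 349/256)**2 = (-75121/9472)**2 = 5643164641/89718784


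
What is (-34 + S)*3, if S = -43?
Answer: -231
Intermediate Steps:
(-34 + S)*3 = (-34 - 43)*3 = -77*3 = -231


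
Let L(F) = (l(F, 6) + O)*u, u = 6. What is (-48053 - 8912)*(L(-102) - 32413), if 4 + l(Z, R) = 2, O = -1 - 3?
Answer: 1848457285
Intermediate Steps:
O = -4
l(Z, R) = -2 (l(Z, R) = -4 + 2 = -2)
L(F) = -36 (L(F) = (-2 - 4)*6 = -6*6 = -36)
(-48053 - 8912)*(L(-102) - 32413) = (-48053 - 8912)*(-36 - 32413) = -56965*(-32449) = 1848457285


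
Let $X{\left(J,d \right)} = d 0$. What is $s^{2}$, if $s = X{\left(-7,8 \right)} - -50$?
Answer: $2500$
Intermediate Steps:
$X{\left(J,d \right)} = 0$
$s = 50$ ($s = 0 - -50 = 0 + 50 = 50$)
$s^{2} = 50^{2} = 2500$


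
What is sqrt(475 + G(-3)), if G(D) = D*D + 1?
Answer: sqrt(485) ≈ 22.023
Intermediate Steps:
G(D) = 1 + D**2 (G(D) = D**2 + 1 = 1 + D**2)
sqrt(475 + G(-3)) = sqrt(475 + (1 + (-3)**2)) = sqrt(475 + (1 + 9)) = sqrt(475 + 10) = sqrt(485)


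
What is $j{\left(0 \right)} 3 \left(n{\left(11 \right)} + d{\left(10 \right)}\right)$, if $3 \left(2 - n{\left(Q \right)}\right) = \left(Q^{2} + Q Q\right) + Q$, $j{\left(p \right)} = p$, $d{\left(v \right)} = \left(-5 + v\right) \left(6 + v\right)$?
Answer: $0$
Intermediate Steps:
$n{\left(Q \right)} = 2 - \frac{2 Q^{2}}{3} - \frac{Q}{3}$ ($n{\left(Q \right)} = 2 - \frac{\left(Q^{2} + Q Q\right) + Q}{3} = 2 - \frac{\left(Q^{2} + Q^{2}\right) + Q}{3} = 2 - \frac{2 Q^{2} + Q}{3} = 2 - \frac{Q + 2 Q^{2}}{3} = 2 - \left(\frac{Q}{3} + \frac{2 Q^{2}}{3}\right) = 2 - \frac{2 Q^{2}}{3} - \frac{Q}{3}$)
$j{\left(0 \right)} 3 \left(n{\left(11 \right)} + d{\left(10 \right)}\right) = 0 \cdot 3 \left(\left(2 - \frac{2 \cdot 11^{2}}{3} - \frac{11}{3}\right) + \left(-30 + 10 + 10^{2}\right)\right) = 0 \left(\left(2 - \frac{242}{3} - \frac{11}{3}\right) + \left(-30 + 10 + 100\right)\right) = 0 \left(\left(2 - \frac{242}{3} - \frac{11}{3}\right) + 80\right) = 0 \left(- \frac{247}{3} + 80\right) = 0 \left(- \frac{7}{3}\right) = 0$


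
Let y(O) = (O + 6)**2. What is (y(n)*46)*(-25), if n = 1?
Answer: -56350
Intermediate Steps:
y(O) = (6 + O)**2
(y(n)*46)*(-25) = ((6 + 1)**2*46)*(-25) = (7**2*46)*(-25) = (49*46)*(-25) = 2254*(-25) = -56350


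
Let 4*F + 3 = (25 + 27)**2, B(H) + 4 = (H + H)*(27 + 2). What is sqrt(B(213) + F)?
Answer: 3*sqrt(5789)/2 ≈ 114.13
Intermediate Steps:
B(H) = -4 + 58*H (B(H) = -4 + (H + H)*(27 + 2) = -4 + (2*H)*29 = -4 + 58*H)
F = 2701/4 (F = -3/4 + (25 + 27)**2/4 = -3/4 + (1/4)*52**2 = -3/4 + (1/4)*2704 = -3/4 + 676 = 2701/4 ≈ 675.25)
sqrt(B(213) + F) = sqrt((-4 + 58*213) + 2701/4) = sqrt((-4 + 12354) + 2701/4) = sqrt(12350 + 2701/4) = sqrt(52101/4) = 3*sqrt(5789)/2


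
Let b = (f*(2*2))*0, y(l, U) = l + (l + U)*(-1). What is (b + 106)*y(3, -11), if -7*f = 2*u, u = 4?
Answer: 1166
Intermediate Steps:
f = -8/7 (f = -2*4/7 = -1/7*8 = -8/7 ≈ -1.1429)
y(l, U) = -U (y(l, U) = l + (U + l)*(-1) = l + (-U - l) = -U)
b = 0 (b = -16*2/7*0 = -8/7*4*0 = -32/7*0 = 0)
(b + 106)*y(3, -11) = (0 + 106)*(-1*(-11)) = 106*11 = 1166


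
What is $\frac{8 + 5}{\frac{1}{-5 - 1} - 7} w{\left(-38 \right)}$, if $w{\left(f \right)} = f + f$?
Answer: $\frac{5928}{43} \approx 137.86$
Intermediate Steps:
$w{\left(f \right)} = 2 f$
$\frac{8 + 5}{\frac{1}{-5 - 1} - 7} w{\left(-38 \right)} = \frac{8 + 5}{\frac{1}{-5 - 1} - 7} \cdot 2 \left(-38\right) = \frac{13}{\frac{1}{-6} - 7} \left(-76\right) = \frac{13}{- \frac{1}{6} - 7} \left(-76\right) = \frac{13}{- \frac{43}{6}} \left(-76\right) = 13 \left(- \frac{6}{43}\right) \left(-76\right) = \left(- \frac{78}{43}\right) \left(-76\right) = \frac{5928}{43}$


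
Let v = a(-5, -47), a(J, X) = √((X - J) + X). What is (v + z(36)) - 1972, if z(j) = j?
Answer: -1936 + I*√89 ≈ -1936.0 + 9.434*I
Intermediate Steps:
a(J, X) = √(-J + 2*X)
v = I*√89 (v = √(-1*(-5) + 2*(-47)) = √(5 - 94) = √(-89) = I*√89 ≈ 9.434*I)
(v + z(36)) - 1972 = (I*√89 + 36) - 1972 = (36 + I*√89) - 1972 = -1936 + I*√89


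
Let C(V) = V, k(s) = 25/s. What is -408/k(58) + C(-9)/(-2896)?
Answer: -68530719/72400 ≈ -946.56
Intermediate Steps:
-408/k(58) + C(-9)/(-2896) = -408/(25/58) - 9/(-2896) = -408/(25*(1/58)) - 9*(-1/2896) = -408/25/58 + 9/2896 = -408*58/25 + 9/2896 = -23664/25 + 9/2896 = -68530719/72400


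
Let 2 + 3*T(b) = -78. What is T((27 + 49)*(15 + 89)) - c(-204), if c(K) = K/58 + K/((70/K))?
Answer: -1880786/3045 ≈ -617.66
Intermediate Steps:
c(K) = K/58 + K**2/70 (c(K) = K*(1/58) + K*(K/70) = K/58 + K**2/70)
T(b) = -80/3 (T(b) = -2/3 + (1/3)*(-78) = -2/3 - 26 = -80/3)
T((27 + 49)*(15 + 89)) - c(-204) = -80/3 - (-204)*(35 + 29*(-204))/2030 = -80/3 - (-204)*(35 - 5916)/2030 = -80/3 - (-204)*(-5881)/2030 = -80/3 - 1*599862/1015 = -80/3 - 599862/1015 = -1880786/3045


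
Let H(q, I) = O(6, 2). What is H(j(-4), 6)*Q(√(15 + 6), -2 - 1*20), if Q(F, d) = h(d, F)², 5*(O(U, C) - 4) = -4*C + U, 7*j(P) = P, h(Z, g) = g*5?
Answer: 1890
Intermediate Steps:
h(Z, g) = 5*g
j(P) = P/7
O(U, C) = 4 - 4*C/5 + U/5 (O(U, C) = 4 + (-4*C + U)/5 = 4 + (U - 4*C)/5 = 4 + (-4*C/5 + U/5) = 4 - 4*C/5 + U/5)
H(q, I) = 18/5 (H(q, I) = 4 - ⅘*2 + (⅕)*6 = 4 - 8/5 + 6/5 = 18/5)
Q(F, d) = 25*F² (Q(F, d) = (5*F)² = 25*F²)
H(j(-4), 6)*Q(√(15 + 6), -2 - 1*20) = 18*(25*(√(15 + 6))²)/5 = 18*(25*(√21)²)/5 = 18*(25*21)/5 = (18/5)*525 = 1890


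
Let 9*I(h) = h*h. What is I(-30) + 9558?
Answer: 9658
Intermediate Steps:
I(h) = h²/9 (I(h) = (h*h)/9 = h²/9)
I(-30) + 9558 = (⅑)*(-30)² + 9558 = (⅑)*900 + 9558 = 100 + 9558 = 9658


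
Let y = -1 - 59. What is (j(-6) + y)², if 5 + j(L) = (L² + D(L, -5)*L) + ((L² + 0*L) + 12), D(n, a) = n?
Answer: 3025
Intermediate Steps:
y = -60
j(L) = 7 + 3*L² (j(L) = -5 + ((L² + L*L) + ((L² + 0*L) + 12)) = -5 + ((L² + L²) + ((L² + 0) + 12)) = -5 + (2*L² + (L² + 12)) = -5 + (2*L² + (12 + L²)) = -5 + (12 + 3*L²) = 7 + 3*L²)
(j(-6) + y)² = ((7 + 3*(-6)²) - 60)² = ((7 + 3*36) - 60)² = ((7 + 108) - 60)² = (115 - 60)² = 55² = 3025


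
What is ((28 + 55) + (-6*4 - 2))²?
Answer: 3249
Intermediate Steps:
((28 + 55) + (-6*4 - 2))² = (83 + (-24 - 2))² = (83 - 26)² = 57² = 3249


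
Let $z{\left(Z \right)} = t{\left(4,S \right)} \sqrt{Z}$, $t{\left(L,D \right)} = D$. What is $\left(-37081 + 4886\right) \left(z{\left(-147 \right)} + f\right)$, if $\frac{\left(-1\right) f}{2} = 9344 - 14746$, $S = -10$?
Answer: $-347834780 + 2253650 i \sqrt{3} \approx -3.4783 \cdot 10^{8} + 3.9034 \cdot 10^{6} i$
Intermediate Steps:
$f = 10804$ ($f = - 2 \left(9344 - 14746\right) = \left(-2\right) \left(-5402\right) = 10804$)
$z{\left(Z \right)} = - 10 \sqrt{Z}$
$\left(-37081 + 4886\right) \left(z{\left(-147 \right)} + f\right) = \left(-37081 + 4886\right) \left(- 10 \sqrt{-147} + 10804\right) = - 32195 \left(- 10 \cdot 7 i \sqrt{3} + 10804\right) = - 32195 \left(- 70 i \sqrt{3} + 10804\right) = - 32195 \left(10804 - 70 i \sqrt{3}\right) = -347834780 + 2253650 i \sqrt{3}$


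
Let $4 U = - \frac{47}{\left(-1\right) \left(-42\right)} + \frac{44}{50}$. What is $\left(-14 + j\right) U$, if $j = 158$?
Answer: $- \frac{1506}{175} \approx -8.6057$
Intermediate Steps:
$U = - \frac{251}{4200}$ ($U = \frac{- \frac{47}{\left(-1\right) \left(-42\right)} + \frac{44}{50}}{4} = \frac{- \frac{47}{42} + 44 \cdot \frac{1}{50}}{4} = \frac{\left(-47\right) \frac{1}{42} + \frac{22}{25}}{4} = \frac{- \frac{47}{42} + \frac{22}{25}}{4} = \frac{1}{4} \left(- \frac{251}{1050}\right) = - \frac{251}{4200} \approx -0.059762$)
$\left(-14 + j\right) U = \left(-14 + 158\right) \left(- \frac{251}{4200}\right) = 144 \left(- \frac{251}{4200}\right) = - \frac{1506}{175}$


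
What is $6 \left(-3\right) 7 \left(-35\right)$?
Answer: $4410$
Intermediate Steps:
$6 \left(-3\right) 7 \left(-35\right) = \left(-18\right) 7 \left(-35\right) = \left(-126\right) \left(-35\right) = 4410$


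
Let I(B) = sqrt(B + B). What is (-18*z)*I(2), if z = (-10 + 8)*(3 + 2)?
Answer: 360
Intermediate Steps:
I(B) = sqrt(2)*sqrt(B) (I(B) = sqrt(2*B) = sqrt(2)*sqrt(B))
z = -10 (z = -2*5 = -10)
(-18*z)*I(2) = (-18*(-10))*(sqrt(2)*sqrt(2)) = 180*2 = 360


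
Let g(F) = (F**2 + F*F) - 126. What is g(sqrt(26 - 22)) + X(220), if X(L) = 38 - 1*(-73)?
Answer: -7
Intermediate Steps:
g(F) = -126 + 2*F**2 (g(F) = (F**2 + F**2) - 126 = 2*F**2 - 126 = -126 + 2*F**2)
X(L) = 111 (X(L) = 38 + 73 = 111)
g(sqrt(26 - 22)) + X(220) = (-126 + 2*(sqrt(26 - 22))**2) + 111 = (-126 + 2*(sqrt(4))**2) + 111 = (-126 + 2*2**2) + 111 = (-126 + 2*4) + 111 = (-126 + 8) + 111 = -118 + 111 = -7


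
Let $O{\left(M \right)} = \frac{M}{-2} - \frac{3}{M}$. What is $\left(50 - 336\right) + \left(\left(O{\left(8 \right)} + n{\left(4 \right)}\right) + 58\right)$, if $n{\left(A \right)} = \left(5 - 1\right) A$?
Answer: $- \frac{1731}{8} \approx -216.38$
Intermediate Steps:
$n{\left(A \right)} = 4 A$
$O{\left(M \right)} = - \frac{3}{M} - \frac{M}{2}$ ($O{\left(M \right)} = M \left(- \frac{1}{2}\right) - \frac{3}{M} = - \frac{M}{2} - \frac{3}{M} = - \frac{3}{M} - \frac{M}{2}$)
$\left(50 - 336\right) + \left(\left(O{\left(8 \right)} + n{\left(4 \right)}\right) + 58\right) = \left(50 - 336\right) + \left(\left(\left(- \frac{3}{8} - 4\right) + 4 \cdot 4\right) + 58\right) = -286 + \left(\left(\left(\left(-3\right) \frac{1}{8} - 4\right) + 16\right) + 58\right) = -286 + \left(\left(\left(- \frac{3}{8} - 4\right) + 16\right) + 58\right) = -286 + \left(\left(- \frac{35}{8} + 16\right) + 58\right) = -286 + \left(\frac{93}{8} + 58\right) = -286 + \frac{557}{8} = - \frac{1731}{8}$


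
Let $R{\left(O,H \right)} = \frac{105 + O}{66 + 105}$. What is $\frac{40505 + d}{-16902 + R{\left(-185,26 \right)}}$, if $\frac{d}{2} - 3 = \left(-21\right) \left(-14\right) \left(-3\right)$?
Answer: $- \frac{6625737}{2890322} \approx -2.2924$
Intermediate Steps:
$R{\left(O,H \right)} = \frac{35}{57} + \frac{O}{171}$ ($R{\left(O,H \right)} = \frac{105 + O}{171} = \left(105 + O\right) \frac{1}{171} = \frac{35}{57} + \frac{O}{171}$)
$d = -1758$ ($d = 6 + 2 \left(-21\right) \left(-14\right) \left(-3\right) = 6 + 2 \cdot 294 \left(-3\right) = 6 + 2 \left(-882\right) = 6 - 1764 = -1758$)
$\frac{40505 + d}{-16902 + R{\left(-185,26 \right)}} = \frac{40505 - 1758}{-16902 + \left(\frac{35}{57} + \frac{1}{171} \left(-185\right)\right)} = \frac{38747}{-16902 + \left(\frac{35}{57} - \frac{185}{171}\right)} = \frac{38747}{-16902 - \frac{80}{171}} = \frac{38747}{- \frac{2890322}{171}} = 38747 \left(- \frac{171}{2890322}\right) = - \frac{6625737}{2890322}$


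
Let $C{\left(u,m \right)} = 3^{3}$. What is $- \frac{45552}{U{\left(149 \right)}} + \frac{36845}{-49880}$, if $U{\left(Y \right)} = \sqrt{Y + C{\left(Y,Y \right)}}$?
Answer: $- \frac{7369}{9976} - \frac{11388 \sqrt{11}}{11} \approx -3434.4$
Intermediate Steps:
$C{\left(u,m \right)} = 27$
$U{\left(Y \right)} = \sqrt{27 + Y}$ ($U{\left(Y \right)} = \sqrt{Y + 27} = \sqrt{27 + Y}$)
$- \frac{45552}{U{\left(149 \right)}} + \frac{36845}{-49880} = - \frac{45552}{\sqrt{27 + 149}} + \frac{36845}{-49880} = - \frac{45552}{\sqrt{176}} + 36845 \left(- \frac{1}{49880}\right) = - \frac{45552}{4 \sqrt{11}} - \frac{7369}{9976} = - 45552 \frac{\sqrt{11}}{44} - \frac{7369}{9976} = - \frac{11388 \sqrt{11}}{11} - \frac{7369}{9976} = - \frac{7369}{9976} - \frac{11388 \sqrt{11}}{11}$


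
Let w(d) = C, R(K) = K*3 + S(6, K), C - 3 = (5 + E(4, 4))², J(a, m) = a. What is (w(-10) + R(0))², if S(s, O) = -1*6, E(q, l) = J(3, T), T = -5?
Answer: 3721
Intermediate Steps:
E(q, l) = 3
S(s, O) = -6
C = 67 (C = 3 + (5 + 3)² = 3 + 8² = 3 + 64 = 67)
R(K) = -6 + 3*K (R(K) = K*3 - 6 = 3*K - 6 = -6 + 3*K)
w(d) = 67
(w(-10) + R(0))² = (67 + (-6 + 3*0))² = (67 + (-6 + 0))² = (67 - 6)² = 61² = 3721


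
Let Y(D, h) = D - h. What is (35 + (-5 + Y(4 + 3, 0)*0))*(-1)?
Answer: -30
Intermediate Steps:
(35 + (-5 + Y(4 + 3, 0)*0))*(-1) = (35 + (-5 + ((4 + 3) - 1*0)*0))*(-1) = (35 + (-5 + (7 + 0)*0))*(-1) = (35 + (-5 + 7*0))*(-1) = (35 + (-5 + 0))*(-1) = (35 - 5)*(-1) = 30*(-1) = -30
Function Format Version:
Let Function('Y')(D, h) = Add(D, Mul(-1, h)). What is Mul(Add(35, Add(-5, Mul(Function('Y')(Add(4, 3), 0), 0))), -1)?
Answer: -30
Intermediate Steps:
Mul(Add(35, Add(-5, Mul(Function('Y')(Add(4, 3), 0), 0))), -1) = Mul(Add(35, Add(-5, Mul(Add(Add(4, 3), Mul(-1, 0)), 0))), -1) = Mul(Add(35, Add(-5, Mul(Add(7, 0), 0))), -1) = Mul(Add(35, Add(-5, Mul(7, 0))), -1) = Mul(Add(35, Add(-5, 0)), -1) = Mul(Add(35, -5), -1) = Mul(30, -1) = -30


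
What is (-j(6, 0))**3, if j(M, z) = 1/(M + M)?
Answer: -1/1728 ≈ -0.00057870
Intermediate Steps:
j(M, z) = 1/(2*M)
(-j(6, 0))**3 = (-1/(2*6))**3 = (-1*1/12)**3 = (-1/12)**3 = -1/1728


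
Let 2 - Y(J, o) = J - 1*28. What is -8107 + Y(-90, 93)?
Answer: -7987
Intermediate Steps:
Y(J, o) = 30 - J (Y(J, o) = 2 - (J - 1*28) = 2 - (J - 28) = 2 - (-28 + J) = 2 + (28 - J) = 30 - J)
-8107 + Y(-90, 93) = -8107 + (30 - 1*(-90)) = -8107 + (30 + 90) = -8107 + 120 = -7987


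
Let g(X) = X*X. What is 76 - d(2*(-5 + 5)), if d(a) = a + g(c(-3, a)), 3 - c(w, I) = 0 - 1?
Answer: 60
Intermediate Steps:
c(w, I) = 4 (c(w, I) = 3 - (0 - 1) = 3 - 1*(-1) = 3 + 1 = 4)
g(X) = X²
d(a) = 16 + a (d(a) = a + 4² = a + 16 = 16 + a)
76 - d(2*(-5 + 5)) = 76 - (16 + 2*(-5 + 5)) = 76 - (16 + 2*0) = 76 - (16 + 0) = 76 - 1*16 = 76 - 16 = 60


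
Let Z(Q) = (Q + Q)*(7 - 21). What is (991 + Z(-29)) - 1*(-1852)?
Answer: 3655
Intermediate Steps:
Z(Q) = -28*Q (Z(Q) = (2*Q)*(-14) = -28*Q)
(991 + Z(-29)) - 1*(-1852) = (991 - 28*(-29)) - 1*(-1852) = (991 + 812) + 1852 = 1803 + 1852 = 3655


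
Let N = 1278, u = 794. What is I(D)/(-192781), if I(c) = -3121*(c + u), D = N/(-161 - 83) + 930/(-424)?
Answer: 31746527989/2493043892 ≈ 12.734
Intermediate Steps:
D = -96099/12932 (D = 1278/(-161 - 83) + 930/(-424) = 1278/(-244) + 930*(-1/424) = 1278*(-1/244) - 465/212 = -639/122 - 465/212 = -96099/12932 ≈ -7.4311)
I(c) = -2478074 - 3121*c (I(c) = -3121*(c + 794) = -3121*(794 + c) = -2478074 - 3121*c)
I(D)/(-192781) = (-2478074 - 3121*(-96099/12932))/(-192781) = (-2478074 + 299924979/12932)*(-1/192781) = -31746527989/12932*(-1/192781) = 31746527989/2493043892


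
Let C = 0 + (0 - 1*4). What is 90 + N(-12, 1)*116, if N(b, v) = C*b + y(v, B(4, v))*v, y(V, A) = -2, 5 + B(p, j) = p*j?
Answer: 5426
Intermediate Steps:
B(p, j) = -5 + j*p (B(p, j) = -5 + p*j = -5 + j*p)
C = -4 (C = 0 + (0 - 4) = 0 - 4 = -4)
N(b, v) = -4*b - 2*v
90 + N(-12, 1)*116 = 90 + (-4*(-12) - 2*1)*116 = 90 + (48 - 2)*116 = 90 + 46*116 = 90 + 5336 = 5426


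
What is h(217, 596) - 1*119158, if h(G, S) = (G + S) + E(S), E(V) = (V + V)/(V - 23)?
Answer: -67810493/573 ≈ -1.1834e+5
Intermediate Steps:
E(V) = 2*V/(-23 + V) (E(V) = (2*V)/(-23 + V) = 2*V/(-23 + V))
h(G, S) = G + S + 2*S/(-23 + S) (h(G, S) = (G + S) + 2*S/(-23 + S) = G + S + 2*S/(-23 + S))
h(217, 596) - 1*119158 = (2*596 + (-23 + 596)*(217 + 596))/(-23 + 596) - 1*119158 = (1192 + 573*813)/573 - 119158 = (1192 + 465849)/573 - 119158 = (1/573)*467041 - 119158 = 467041/573 - 119158 = -67810493/573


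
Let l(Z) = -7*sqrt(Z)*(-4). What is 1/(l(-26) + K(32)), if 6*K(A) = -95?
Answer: -570/742849 - 1008*I*sqrt(26)/742849 ≈ -0.00076732 - 0.0069191*I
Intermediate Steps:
K(A) = -95/6 (K(A) = (1/6)*(-95) = -95/6)
l(Z) = 28*sqrt(Z)
1/(l(-26) + K(32)) = 1/(28*sqrt(-26) - 95/6) = 1/(28*(I*sqrt(26)) - 95/6) = 1/(28*I*sqrt(26) - 95/6) = 1/(-95/6 + 28*I*sqrt(26))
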